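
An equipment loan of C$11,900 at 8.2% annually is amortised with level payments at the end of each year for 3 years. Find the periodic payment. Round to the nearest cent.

C$4,634.27

Annuity-PV factor = 2.567825; PMT = 11900 / 2.567825 = 4,634.2721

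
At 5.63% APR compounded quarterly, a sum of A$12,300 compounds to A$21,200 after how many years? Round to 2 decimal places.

Periodic rate i = 0.0563/4 = 0.014075.
(1+i)^n = 21200/12300 = 1.72358, so n = ln 1.72358 / ln 1.01408 = 38.9502 quarters
= 38.9502/4 years

9.74 years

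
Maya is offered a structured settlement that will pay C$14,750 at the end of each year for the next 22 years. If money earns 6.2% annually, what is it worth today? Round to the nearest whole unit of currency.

PV = 14750 × [1 − (1+0.062)^(−22)] / 0.062 = 14750 × 11.834964 = 174,565.7192

C$174,566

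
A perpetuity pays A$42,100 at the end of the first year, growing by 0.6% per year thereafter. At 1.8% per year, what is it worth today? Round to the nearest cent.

PV = PMT / (i − g) = 42100 / (0.018 − 0.006) = 42100 / 0.012000 = 3,508,333.3333

A$3,508,333.33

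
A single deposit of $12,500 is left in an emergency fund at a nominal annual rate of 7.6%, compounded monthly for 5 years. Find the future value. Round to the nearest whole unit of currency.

$18,257

Periodic rate i = 0.076/12 = 0.00633333; n = 5 × 12 = 60 periods.
FV = PV·(1+i)^n = 12,500 × 1.460533 = 18,256.6677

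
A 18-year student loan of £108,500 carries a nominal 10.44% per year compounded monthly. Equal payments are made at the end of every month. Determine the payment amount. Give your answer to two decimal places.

With 12 periods per year: i = 0.0087, n = 216.
Annuity-PV factor = 97.246156; PMT = 108500 / 97.246156 = 1,115.7253

£1,115.73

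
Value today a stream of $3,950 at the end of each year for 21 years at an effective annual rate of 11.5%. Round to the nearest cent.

PV = 3950 × [1 − (1+0.115)^(−21)] / 0.115 = 3950 × 7.811494 = 30,855.4015

$30,855.40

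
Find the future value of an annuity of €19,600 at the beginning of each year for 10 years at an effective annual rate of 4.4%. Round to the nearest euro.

€250,279

FV = 19600 × [(1+0.044)^10 − 1] / 0.044 × (1+i) = 19600 × 12.769361 = 250,279.4752
(annuity-due: payments at period start, so ×(1+i).)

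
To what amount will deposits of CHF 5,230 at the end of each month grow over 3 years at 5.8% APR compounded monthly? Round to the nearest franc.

CHF 205,114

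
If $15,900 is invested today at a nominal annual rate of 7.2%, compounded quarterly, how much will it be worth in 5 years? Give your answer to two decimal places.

i = 0.072/4 = 0.018 per quarter; n = 5·4 = 20.
FV = PV·(1+i)^n = 15,900 × 1.428748 = 22,717.0893

$22,717.09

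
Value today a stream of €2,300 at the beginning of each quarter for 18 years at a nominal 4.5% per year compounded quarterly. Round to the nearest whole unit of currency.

Periodic rate i = 0.045/4 = 0.01125; n = 18 × 4 = 72 periods.
PV = 2300 × [1 − (1+0.01125)^(−72)] / 0.01125 × (1+i) = 2300 × 49.719843 = 114,355.6382
(annuity-due: payments at period start, so ×(1+i).)

€114,356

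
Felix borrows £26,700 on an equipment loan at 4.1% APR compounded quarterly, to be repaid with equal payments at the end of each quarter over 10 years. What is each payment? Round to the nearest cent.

i = 0.041/4 = 0.01025 per quarter; n = 10·4 = 40.
Annuity-PV factor = 32.679343; PMT = 26700 / 32.679343 = 817.0299

£817.03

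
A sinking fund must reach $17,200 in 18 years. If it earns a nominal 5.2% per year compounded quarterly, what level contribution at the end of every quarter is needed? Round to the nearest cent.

$145.72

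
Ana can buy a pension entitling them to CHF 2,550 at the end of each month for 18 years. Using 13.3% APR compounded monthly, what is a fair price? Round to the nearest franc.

With 12 periods per year: i = 0.0110833, n = 216.
Annuity factor a(216|0.0110833) = 81.882068; PV = 2550 × 81.882068 = 208,799.2728

CHF 208,799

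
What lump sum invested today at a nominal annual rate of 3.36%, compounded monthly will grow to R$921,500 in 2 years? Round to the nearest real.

R$861,691

Periodic rate i = 0.0336/12 = 0.0028; n = 2 × 12 = 24 periods.
PV = 921,500 / (1 + 0.0028)^24 = 921,500 / 1.069409 = 861,690.9519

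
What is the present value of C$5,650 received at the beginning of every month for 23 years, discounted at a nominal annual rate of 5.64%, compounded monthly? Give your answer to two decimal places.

i = 0.0564/12 = 0.0047 per month; n = 23·12 = 276.
PV = PMT · [1 − (1+i)^(−n)] / i × (1+i) = 5650 · 155.166780 = 876,692.3064
(Beginning-of-period payments → annuity-due factor ×(1+i).)

C$876,692.31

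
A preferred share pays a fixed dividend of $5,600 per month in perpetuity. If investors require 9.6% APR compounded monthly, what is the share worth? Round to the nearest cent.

Periodic rate i = 0.096/12 = 0.008.
PV = PMT / i = 5600 / 0.008 = 700,000.0000

$700,000.00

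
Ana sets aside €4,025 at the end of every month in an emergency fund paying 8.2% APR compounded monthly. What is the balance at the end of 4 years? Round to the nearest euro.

With 12 periods per year: i = 0.00683333, n = 48.
Accumulation factor s(48|0.00683333) = 56.581638; FV = 4025 × 56.581638 = 227,741.0910

€227,741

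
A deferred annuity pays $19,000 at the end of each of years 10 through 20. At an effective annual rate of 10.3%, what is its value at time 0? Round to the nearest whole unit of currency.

PV at t=9 (ordinary 11-year annuity): 19000 × a(11|0.103) = 19000 × 6.406319 = 121,720.0636
PV₀ = 121,720.0636 / (1+0.103)^9 = 121,720.0636 / 2.416460 = 50,371.2303

$50,371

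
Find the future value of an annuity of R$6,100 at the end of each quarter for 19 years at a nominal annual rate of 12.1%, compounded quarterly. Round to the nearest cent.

R$1,740,322.93

i = 0.121/4 = 0.03025 per quarter; n = 19·4 = 76.
Accumulation factor s(76|0.03025) = 285.298841; FV = 6100 × 285.298841 = 1,740,322.9313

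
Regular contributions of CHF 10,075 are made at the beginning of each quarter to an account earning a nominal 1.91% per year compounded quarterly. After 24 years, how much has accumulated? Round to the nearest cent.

CHF 1,229,225.25

Periodic rate i = 0.0191/4 = 0.004775; n = 24 × 4 = 96 periods.
FV = 10075 × [(1+0.004775)^96 − 1] / 0.004775 × (1+i) = 10075 × 122.007469 = 1,229,225.2496
Payments are at the start of each period, so multiply by (1+i).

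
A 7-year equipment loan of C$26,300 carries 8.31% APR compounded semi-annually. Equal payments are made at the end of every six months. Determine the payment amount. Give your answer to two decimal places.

With 2 periods per year: i = 0.04155, n = 14.
PMT = 26300 / ( [1 − (1+0.04155)^(−14)] / 0.04155 ) = 26300 / 10.455849 = 2,515.3385

C$2,515.34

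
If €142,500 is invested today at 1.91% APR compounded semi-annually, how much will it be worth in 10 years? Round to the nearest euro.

i = 0.0191/2 = 0.00955 per half-year; n = 10·2 = 20.
FV = 142,500 × (1 + 0.00955)^20 = 172,334.2216

€172,334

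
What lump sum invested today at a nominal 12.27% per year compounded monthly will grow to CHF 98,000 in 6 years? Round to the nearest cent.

CHF 47,110.97

i = 0.1227/12 = 0.010225 per month; n = 6·12 = 72.
PV = FV·(1+i)^(−n) = 98,000 × 0.480724 = 47,110.9680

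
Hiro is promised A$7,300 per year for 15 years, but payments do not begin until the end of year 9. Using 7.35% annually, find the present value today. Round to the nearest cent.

A$36,879.18

Value one period before first payment (t=8): 7300 × [1 − (1+0.0735)^(−15)] / 0.0735 = 7300 × 8.909941 = 65,042.5712
PV₀ = 65,042.5712 / (1+0.0735)^8 = 65,042.5712 / 1.763666 = 36,879.1847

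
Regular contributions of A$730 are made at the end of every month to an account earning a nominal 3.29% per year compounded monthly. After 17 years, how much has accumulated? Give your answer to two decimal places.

Periodic rate i = 0.0329/12 = 0.00274167; n = 17 × 12 = 204 periods.
Accumulation factor s(204|0.00274167) = 272.866542; FV = 730 × 272.866542 = 199,192.5759

A$199,192.58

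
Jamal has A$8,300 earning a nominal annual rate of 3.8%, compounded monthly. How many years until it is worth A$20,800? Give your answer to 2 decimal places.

24.21 years

Periodic rate i = 0.038/12 = 0.00316667.
(1+i)^n = 20800/8300 = 2.50602, so n = ln 2.50602 / ln 1.00317 = 290.5741 months
= 290.5741/12 years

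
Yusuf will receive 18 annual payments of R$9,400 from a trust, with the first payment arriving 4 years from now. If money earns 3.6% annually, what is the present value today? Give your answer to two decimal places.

PV at t=3 (ordinary 18-year annuity): 9400 × a(18|0.036) = 9400 × 13.081008 = 122,961.4718
PV₀ = 122,961.4718 / (1+0.036)^3 = 122,961.4718 / 1.111935 = 110,583.3613

R$110,583.36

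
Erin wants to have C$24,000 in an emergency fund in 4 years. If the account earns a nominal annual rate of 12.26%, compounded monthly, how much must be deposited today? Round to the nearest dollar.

With 12 periods per year: i = 0.0102167, n = 48.
Discount factor = (1+0.0102167)^(−48) = 0.613907; PV = 24,000 × 0.613907 = 14,733.7683

C$14,734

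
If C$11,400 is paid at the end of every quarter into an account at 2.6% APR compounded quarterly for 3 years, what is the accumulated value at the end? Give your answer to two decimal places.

C$141,798.13

With 4 periods per year: i = 0.0065, n = 12.
FV = 11400 × [(1+0.0065)^12 − 1] / 0.0065 = 11400 × 12.438432 = 141,798.1289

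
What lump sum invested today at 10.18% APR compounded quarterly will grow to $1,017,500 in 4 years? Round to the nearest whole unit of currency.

$680,617

i = 0.1018/4 = 0.02545 per quarter; n = 4·4 = 16.
PV = FV·(1+i)^(−n) = 1,017,500 × 0.668911 = 680,616.6783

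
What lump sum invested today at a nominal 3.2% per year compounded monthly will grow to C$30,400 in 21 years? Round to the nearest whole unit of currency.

C$15,539

Periodic rate i = 0.032/12 = 0.00266667; n = 21 × 12 = 252 periods.
PV = FV·(1+i)^(−n) = 30,400 × 0.511143 = 15,538.7518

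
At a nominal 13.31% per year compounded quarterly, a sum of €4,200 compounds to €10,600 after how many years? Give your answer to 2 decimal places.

Periodic rate i = 0.1331/4 = 0.033275.
n = ln(10600/4200) / ln(1+0.033275) = ln(2.52381) / 0.032733 = 28.2821 quarters
= 28.2821/4 years

7.07 years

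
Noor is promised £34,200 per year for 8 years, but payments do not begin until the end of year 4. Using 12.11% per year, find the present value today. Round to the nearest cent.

£120,109.10

Value one period before first payment (t=3): 34200 × [1 − (1+0.1211)^(−8)] / 0.1211 = 34200 × 4.948606 = 169,242.3179
Discount back 3 years: 169,242.3179 × (1+0.1211)^(−3) = 169,242.3179 × 0.709687 = 120,109.0984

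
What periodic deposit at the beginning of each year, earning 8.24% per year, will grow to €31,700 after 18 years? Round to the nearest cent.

€763.94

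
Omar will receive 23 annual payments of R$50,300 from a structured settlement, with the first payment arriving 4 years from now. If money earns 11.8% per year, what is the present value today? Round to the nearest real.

R$281,590

Value one period before first payment (t=3): 50300 × [1 − (1+0.118)^(−23)] / 0.118 = 50300 × 7.823013 = 393,497.5602
Discount back 3 years: 393,497.5602 × (1+0.118)^(−3) = 393,497.5602 × 0.715607 = 281,589.6146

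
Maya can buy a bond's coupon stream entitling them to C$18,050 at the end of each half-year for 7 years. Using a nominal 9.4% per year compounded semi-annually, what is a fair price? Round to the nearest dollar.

C$182,147

i = 0.094/2 = 0.047 per half-year; n = 7·2 = 14.
PV = PMT · [1 − (1+i)^(−n)] / i = 18050 · 10.091271 = 182,147.4411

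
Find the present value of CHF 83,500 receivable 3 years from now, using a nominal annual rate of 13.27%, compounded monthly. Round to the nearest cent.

CHF 56,200.84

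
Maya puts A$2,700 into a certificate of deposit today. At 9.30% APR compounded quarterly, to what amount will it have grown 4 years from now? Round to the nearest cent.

Periodic rate i = 0.093/4 = 0.02325; n = 4 × 4 = 16 periods.
FV = 2,700 × (1 + 0.02325)^16 = 3,900.0647

A$3,900.06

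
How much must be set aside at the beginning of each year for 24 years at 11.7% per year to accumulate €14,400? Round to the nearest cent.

€113.99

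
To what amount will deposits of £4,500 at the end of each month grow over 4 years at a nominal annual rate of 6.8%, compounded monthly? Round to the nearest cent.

£247,430.88

i = 0.068/12 = 0.00566667 per month; n = 4·12 = 48.
FV = PMT · [(1+i)^n − 1] / i = 4500 · 54.984640 = 247,430.8797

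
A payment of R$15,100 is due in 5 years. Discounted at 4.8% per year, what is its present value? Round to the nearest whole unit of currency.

R$11,945

PV = 15,100 / (1 + 0.048)^5 = 15,100 / 1.264173 = 11,944.5704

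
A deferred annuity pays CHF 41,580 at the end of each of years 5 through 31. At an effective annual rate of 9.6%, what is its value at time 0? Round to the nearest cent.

Value one period before first payment (t=4): 41580 × [1 − (1+0.096)^(−27)] / 0.096 = 41580 × 9.539981 = 396,672.4185
PV₀ = 396,672.4185 / (1+0.096)^4 = 396,672.4185 / 1.442920 = 274,909.5250

CHF 274,909.53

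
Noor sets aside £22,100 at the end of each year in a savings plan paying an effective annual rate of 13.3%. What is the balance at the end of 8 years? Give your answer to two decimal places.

Accumulation factor s(8|0.133) = 12.898001; FV = 22100 × 12.898001 = 285,045.8285

£285,045.83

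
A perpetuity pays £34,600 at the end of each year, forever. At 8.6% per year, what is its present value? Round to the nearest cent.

PV = C/r = 34600/0.086 = 402,325.5814

£402,325.58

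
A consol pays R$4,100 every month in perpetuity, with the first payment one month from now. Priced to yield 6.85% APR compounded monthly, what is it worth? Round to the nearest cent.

Periodic rate i = 0.0685/12 = 0.00570833.
PV = PMT / i = 4100 / 0.00570833 = 718,248.1752

R$718,248.18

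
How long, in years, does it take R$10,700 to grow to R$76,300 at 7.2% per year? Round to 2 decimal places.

n = ln(76300/10700) / ln(1+0.072) = ln(7.13084) / 0.069526 = 28.2546 years

28.25 years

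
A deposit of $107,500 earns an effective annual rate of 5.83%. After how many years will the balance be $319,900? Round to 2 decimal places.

19.25 years

(1+i)^n = 319900/107500 = 2.97581, so n = ln 2.97581 / ln 1.0583 = 19.2454 years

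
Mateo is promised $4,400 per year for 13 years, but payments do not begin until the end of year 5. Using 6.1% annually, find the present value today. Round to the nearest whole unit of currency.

PV at t=4 (ordinary 13-year annuity): 4400 × a(13|0.061) = 4400 × 8.801198 = 38,725.2726
Discount back 4 years: 38,725.2726 × (1+0.061)^(−4) = 38,725.2726 × 0.789112 = 30,558.5644

$30,559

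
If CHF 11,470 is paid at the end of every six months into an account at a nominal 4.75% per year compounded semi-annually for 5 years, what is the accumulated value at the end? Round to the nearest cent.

Periodic rate i = 0.0475/2 = 0.02375; n = 5 × 2 = 10 periods.
Accumulation factor s(10|0.02375) = 11.139333; FV = 11470 × 11.139333 = 127,768.1443

CHF 127,768.14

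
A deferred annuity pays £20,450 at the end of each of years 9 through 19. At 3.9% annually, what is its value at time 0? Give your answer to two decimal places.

£132,630.09

Value one period before first payment (t=8): 20450 × [1 − (1+0.039)^(−11)] / 0.039 = 20450 × 8.807915 = 180,121.8682
Discount back 8 years: 180,121.8682 × (1+0.039)^(−8) = 180,121.8682 × 0.736335 = 132,630.0894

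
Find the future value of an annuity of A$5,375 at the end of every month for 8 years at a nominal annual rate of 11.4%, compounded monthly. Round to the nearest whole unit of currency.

i = 0.114/12 = 0.0095 per month; n = 8·12 = 96.
Accumulation factor s(96|0.0095) = 155.642459; FV = 5375 × 155.642459 = 836,578.2193

A$836,578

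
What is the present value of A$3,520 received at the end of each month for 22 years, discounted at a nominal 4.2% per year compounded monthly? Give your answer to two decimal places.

Periodic rate i = 0.042/12 = 0.0035; n = 22 × 12 = 264 periods.
Annuity factor a(264|0.0035) = 172.123142; PV = 3520 × 172.123142 = 605,873.4581

A$605,873.46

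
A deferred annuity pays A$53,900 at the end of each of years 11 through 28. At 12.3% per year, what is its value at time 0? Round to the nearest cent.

Value one period before first payment (t=10): 53900 × [1 − (1+0.123)^(−18)] / 0.123 = 53900 × 7.122548 = 383,905.3539
PV₀ = 383,905.3539 / (1+0.123)^10 = 383,905.3539 / 3.190051 = 120,344.5996

A$120,344.60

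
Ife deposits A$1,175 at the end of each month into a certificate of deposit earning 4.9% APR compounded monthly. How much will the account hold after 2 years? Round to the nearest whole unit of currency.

A$29,565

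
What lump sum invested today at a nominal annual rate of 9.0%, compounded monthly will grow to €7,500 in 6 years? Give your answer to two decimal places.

€4,379.43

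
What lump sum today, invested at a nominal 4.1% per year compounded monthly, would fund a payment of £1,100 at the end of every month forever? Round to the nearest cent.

Periodic rate i = 0.041/12 = 0.00341667.
PV = PMT / i = 1100 / 0.00341667 = 321,951.2195

£321,951.22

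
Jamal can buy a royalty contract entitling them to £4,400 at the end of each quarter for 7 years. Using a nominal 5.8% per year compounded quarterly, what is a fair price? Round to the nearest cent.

£100,667.29

Periodic rate i = 0.058/4 = 0.0145; n = 7 × 4 = 28 periods.
PV = PMT · [1 − (1+i)^(−n)] / i = 4400 · 22.878929 = 100,667.2873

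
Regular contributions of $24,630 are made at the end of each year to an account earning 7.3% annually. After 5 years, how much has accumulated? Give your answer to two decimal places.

FV = 24630 × [(1+0.073)^5 − 1] / 0.073 = 24630 × 5.785263 = 142,491.0396

$142,491.04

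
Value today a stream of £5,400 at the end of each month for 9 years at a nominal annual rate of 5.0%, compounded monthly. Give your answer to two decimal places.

£468,860.98

With 12 periods per year: i = 0.00416667, n = 108.
PV = PMT · [1 − (1+i)^(−n)] / i = 5400 · 86.826108 = 468,860.9813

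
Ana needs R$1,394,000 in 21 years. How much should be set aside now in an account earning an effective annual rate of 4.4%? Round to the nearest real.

PV = FV·(1+i)^(−n) = 1,394,000 × 0.404846 = 564,354.9021

R$564,355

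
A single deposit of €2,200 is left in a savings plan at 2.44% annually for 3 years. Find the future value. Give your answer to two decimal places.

€2,365.00

2,200 × (1+0.0244)^3 = 2,200 × 1.075001 = 2,365.0013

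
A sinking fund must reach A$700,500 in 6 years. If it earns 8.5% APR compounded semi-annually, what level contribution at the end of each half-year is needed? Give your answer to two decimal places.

A$45,955.25

i = 0.085/2 = 0.0425 per half-year; n = 6·2 = 12.
PMT = 700500 / ( [(1+0.0425)^12 − 1] / 0.0425 ) = 700500 / 15.243091 = 45,955.2467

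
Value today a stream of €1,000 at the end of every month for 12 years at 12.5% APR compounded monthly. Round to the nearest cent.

€74,412.66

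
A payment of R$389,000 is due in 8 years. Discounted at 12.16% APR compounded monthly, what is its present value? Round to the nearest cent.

With 12 periods per year: i = 0.0101333, n = 96.
PV = 389,000 / (1 + 0.0101333)^96 = 389,000 / 2.632422 = 147,772.6806

R$147,772.68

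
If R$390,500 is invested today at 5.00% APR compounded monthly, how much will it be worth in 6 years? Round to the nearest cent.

R$526,791.43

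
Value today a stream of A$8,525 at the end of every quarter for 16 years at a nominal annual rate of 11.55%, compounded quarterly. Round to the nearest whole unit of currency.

i = 0.1155/4 = 0.028875 per quarter; n = 16·4 = 64.
PV = 8525 × [1 − (1+0.028875)^(−64)] / 0.028875 = 8525 × 29.030969 = 247,489.0102

A$247,489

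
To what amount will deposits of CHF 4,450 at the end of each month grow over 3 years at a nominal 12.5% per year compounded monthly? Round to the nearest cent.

With 12 periods per year: i = 0.0104167, n = 36.
FV = PMT · [(1+i)^n − 1] / i = 4450 · 43.408507 = 193,167.8577

CHF 193,167.86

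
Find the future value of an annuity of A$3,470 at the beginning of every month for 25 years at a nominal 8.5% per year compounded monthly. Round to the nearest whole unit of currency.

A$3,606,609

With 12 periods per year: i = 0.00708333, n = 300.
FV = 3470 × [(1+0.00708333)^300 − 1] / 0.00708333 × (1+i) = 3470 × 1039.368723 = 3,606,609.4686
(Beginning-of-period payments → annuity-due factor ×(1+i).)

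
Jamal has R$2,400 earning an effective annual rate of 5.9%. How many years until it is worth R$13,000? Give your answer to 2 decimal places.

n = ln(13000/2400) / ln(1+0.059) = ln(5.41667) / 0.057325 = 29.4719 years

29.47 years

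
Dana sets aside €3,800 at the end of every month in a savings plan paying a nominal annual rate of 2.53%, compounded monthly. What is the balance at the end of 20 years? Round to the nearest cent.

€1,185,528.04

Periodic rate i = 0.0253/12 = 0.00210833; n = 20 × 12 = 240 periods.
FV = 3800 × [(1+0.00210833)^240 − 1] / 0.00210833 = 3800 × 311.981064 = 1,185,528.0447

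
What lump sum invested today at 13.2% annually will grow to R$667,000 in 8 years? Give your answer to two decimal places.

PV = 667,000 / (1 + 0.132)^8 = 667,000 / 2.696320 = 247,374.2093

R$247,374.21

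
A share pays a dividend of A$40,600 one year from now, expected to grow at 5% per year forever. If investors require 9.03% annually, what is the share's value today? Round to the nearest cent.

PV = D₁/(r − g) = 40600/(0.0903 − 0.05) = 1,007,444.1687

A$1,007,444.17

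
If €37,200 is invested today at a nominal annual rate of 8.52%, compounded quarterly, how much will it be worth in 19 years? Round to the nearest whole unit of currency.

€184,585

With 4 periods per year: i = 0.0213, n = 76.
37,200 × (1+0.0213)^76 = 37,200 × 4.961960 = 184,584.8976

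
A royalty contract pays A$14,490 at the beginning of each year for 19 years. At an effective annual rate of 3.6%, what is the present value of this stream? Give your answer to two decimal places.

A$204,033.80

PV = 14490 × [1 − (1+0.036)^(−19)] / 0.036 × (1+i) = 14490 × 14.081008 = 204,033.8006
Payments are at the start of each period, so multiply by (1+i).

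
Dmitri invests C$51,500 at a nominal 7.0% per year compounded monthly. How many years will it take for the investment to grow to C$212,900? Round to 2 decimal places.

20.33 years

Periodic rate i = 0.07/12 = 0.00583333.
(1+i)^n = 212900/51500 = 4.13398, so n = ln 4.13398 / ln 1.00583 = 244.0073 months
= 244.0073/12 years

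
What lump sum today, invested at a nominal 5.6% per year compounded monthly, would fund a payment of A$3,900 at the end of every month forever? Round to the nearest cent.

A$835,714.29

Periodic rate i = 0.056/12 = 0.00466667.
PV = C/r = 3900/0.00466667 = 835,714.2857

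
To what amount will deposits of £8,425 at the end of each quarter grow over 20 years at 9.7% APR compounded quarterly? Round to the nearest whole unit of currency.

i = 0.097/4 = 0.02425 per quarter; n = 20·4 = 80.
FV = PMT · [(1+i)^n − 1] / i = 8425 · 239.155176 = 2,014,882.3601

£2,014,882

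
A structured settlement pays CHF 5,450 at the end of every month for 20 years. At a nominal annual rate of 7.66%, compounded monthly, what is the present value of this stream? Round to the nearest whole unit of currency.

Periodic rate i = 0.0766/12 = 0.00638333; n = 20 × 12 = 240 periods.
Annuity factor a(240|0.00638333) = 122.638467; PV = 5450 × 122.638467 = 668,379.6468

CHF 668,380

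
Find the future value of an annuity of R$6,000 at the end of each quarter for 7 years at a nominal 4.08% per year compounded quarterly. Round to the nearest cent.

Periodic rate i = 0.0408/4 = 0.0102; n = 7 × 4 = 28 periods.
Accumulation factor s(28|0.0102) = 32.219270; FV = 6000 × 32.219270 = 193,315.6203

R$193,315.62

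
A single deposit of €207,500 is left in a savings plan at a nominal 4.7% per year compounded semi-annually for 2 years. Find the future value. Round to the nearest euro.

i = 0.047/2 = 0.0235 per half-year; n = 2·2 = 4.
FV = PV·(1+i)^n = 207,500 × 1.097366 = 227,703.3862

€227,703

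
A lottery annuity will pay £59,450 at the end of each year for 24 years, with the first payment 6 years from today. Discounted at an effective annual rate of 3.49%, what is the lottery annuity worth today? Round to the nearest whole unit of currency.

£805,040

PV at t=5 (ordinary 24-year annuity): 59450 × a(24|0.0349) = 59450 × 16.075246 = 955,673.3754
PV₀ = 955,673.3754 / (1+0.0349)^5 = 955,673.3754 / 1.187113 = 805,040.1715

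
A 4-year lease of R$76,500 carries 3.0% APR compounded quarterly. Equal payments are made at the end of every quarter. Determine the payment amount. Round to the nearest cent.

R$5,091.75

With 4 periods per year: i = 0.0075, n = 16.
Annuity-PV factor = 15.024313; PMT = 76500 / 15.024313 = 5,091.7471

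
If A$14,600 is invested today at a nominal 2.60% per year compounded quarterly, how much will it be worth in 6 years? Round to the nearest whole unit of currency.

A$17,056

Periodic rate i = 0.026/4 = 0.0065; n = 6 × 4 = 24 periods.
FV = PV·(1+i)^n = 14,600 × 1.168236 = 17,056.2502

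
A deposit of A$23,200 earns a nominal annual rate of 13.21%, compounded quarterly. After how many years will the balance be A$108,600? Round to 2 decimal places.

Periodic rate i = 0.1321/4 = 0.033025.
(1+i)^n = 108600/23200 = 4.68103, so n = ln 4.68103 / ln 1.03303 = 47.5055 quarters
= 47.5055/4 years

11.88 years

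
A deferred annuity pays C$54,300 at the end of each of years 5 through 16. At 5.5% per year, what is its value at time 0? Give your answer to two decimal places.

C$377,765.75

PV at t=4 (ordinary 12-year annuity): 54300 × a(12|0.055) = 54300 × 8.618518 = 467,985.5192
Discount back 4 years: 467,985.5192 × (1+0.055)^(−4) = 467,985.5192 × 0.807217 = 377,765.7467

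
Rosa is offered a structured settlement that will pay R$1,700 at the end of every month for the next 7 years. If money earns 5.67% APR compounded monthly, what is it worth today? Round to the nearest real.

R$117,640

Periodic rate i = 0.0567/12 = 0.004725; n = 7 × 12 = 84 periods.
Annuity factor a(84|0.004725) = 69.199985; PV = 1700 × 69.199985 = 117,639.9741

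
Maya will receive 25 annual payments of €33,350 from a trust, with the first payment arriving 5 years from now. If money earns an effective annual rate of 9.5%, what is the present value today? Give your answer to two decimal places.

Value one period before first payment (t=4): 33350 × [1 − (1+0.095)^(−25)] / 0.095 = 33350 × 9.437578 = 314,743.2164
PV₀ = 314,743.2164 / (1+0.095)^4 = 314,743.2164 / 1.437661 = 218,927.2904

€218,927.29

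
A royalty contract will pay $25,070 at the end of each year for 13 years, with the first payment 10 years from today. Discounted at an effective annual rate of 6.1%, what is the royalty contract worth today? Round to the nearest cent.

PV at t=9 (ordinary 13-year annuity): 25070 × a(13|0.061) = 25070 × 8.801198 = 220,646.0419
PV₀ = 220,646.0419 / (1+0.061)^9 = 220,646.0419 / 1.703878 = 129,496.3973

$129,496.40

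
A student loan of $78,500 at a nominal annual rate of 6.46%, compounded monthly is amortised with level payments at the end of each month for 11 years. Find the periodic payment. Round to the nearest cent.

$832.34

With 12 periods per year: i = 0.00538333, n = 132.
PMT = 78500 / ( [1 − (1+0.00538333)^(−132)] / 0.00538333 ) = 78500 / 94.312080 = 832.3430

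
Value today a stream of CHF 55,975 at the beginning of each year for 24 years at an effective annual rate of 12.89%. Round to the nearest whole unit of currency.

CHF 463,517

Annuity factor a(24|0.1289) × (1+i) = 8.280784; PV = 55975 × 8.280784 = 463,516.8855
(annuity-due: payments at period start, so ×(1+i).)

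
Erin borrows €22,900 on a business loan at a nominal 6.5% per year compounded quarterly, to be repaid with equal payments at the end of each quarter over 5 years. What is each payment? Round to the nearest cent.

With 4 periods per year: i = 0.01625, n = 20.
PMT = 22900 / ( [1 − (1+0.01625)^(−20)] / 0.01625 ) = 22900 / 16.958934 = 1,350.3207

€1,350.32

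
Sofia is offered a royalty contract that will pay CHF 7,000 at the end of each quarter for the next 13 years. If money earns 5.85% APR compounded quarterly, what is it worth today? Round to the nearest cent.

Periodic rate i = 0.0585/4 = 0.014625; n = 13 × 4 = 52 periods.
PV = PMT · [1 − (1+i)^(−n)] / i = 7000 · 36.238349 = 253,668.4408

CHF 253,668.44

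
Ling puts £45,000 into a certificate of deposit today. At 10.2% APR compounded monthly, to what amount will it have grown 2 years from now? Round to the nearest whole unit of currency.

£55,136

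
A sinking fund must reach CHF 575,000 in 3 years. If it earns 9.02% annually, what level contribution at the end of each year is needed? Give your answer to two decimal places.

CHF 175,372.46

PMT = 575000 / ( [(1+0.0902)^3 − 1] / 0.0902 ) = 575000 / 3.278736 = 175,372.4585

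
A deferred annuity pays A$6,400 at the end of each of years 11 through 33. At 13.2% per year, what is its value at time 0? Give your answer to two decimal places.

PV at t=10 (ordinary 23-year annuity): 6400 × a(23|0.132) = 6400 × 7.138278 = 45,684.9762
PV₀ = 45,684.9762 / (1+0.132)^10 = 45,684.9762 / 3.455129 = 13,222.3648

A$13,222.36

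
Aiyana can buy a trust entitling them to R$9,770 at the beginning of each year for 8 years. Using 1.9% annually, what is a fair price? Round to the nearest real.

PV = PMT · [1 − (1+i)^(−n)] / i × (1+i) = 9770 · 7.496942 = 73,245.1195
(annuity-due: payments at period start, so ×(1+i).)

R$73,245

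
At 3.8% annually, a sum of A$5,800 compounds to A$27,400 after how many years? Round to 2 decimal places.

41.63 years

(1+i)^n = 27400/5800 = 4.72414, so n = ln 4.72414 / ln 1.038 = 41.6317 years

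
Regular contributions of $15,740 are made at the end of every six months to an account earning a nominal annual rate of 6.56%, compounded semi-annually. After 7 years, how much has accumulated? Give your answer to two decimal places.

$274,098.94

i = 0.0656/2 = 0.0328 per half-year; n = 7·2 = 14.
Accumulation factor s(14|0.0328) = 17.414164; FV = 15740 × 17.414164 = 274,098.9442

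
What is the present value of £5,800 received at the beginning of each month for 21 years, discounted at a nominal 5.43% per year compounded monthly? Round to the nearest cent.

i = 0.0543/12 = 0.004525 per month; n = 21·12 = 252.
PV = PMT · [1 − (1+i)^(−n)] / i × (1+i) = 5800 · 150.834916 = 874,842.5129
(annuity-due: payments at period start, so ×(1+i).)

£874,842.51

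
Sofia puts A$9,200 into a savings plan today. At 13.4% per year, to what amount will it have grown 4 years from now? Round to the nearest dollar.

A$15,214

9,200 × (1+0.134)^4 = 9,200 × 1.653683 = 15,213.8821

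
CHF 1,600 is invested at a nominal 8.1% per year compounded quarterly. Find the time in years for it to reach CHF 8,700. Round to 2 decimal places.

21.12 years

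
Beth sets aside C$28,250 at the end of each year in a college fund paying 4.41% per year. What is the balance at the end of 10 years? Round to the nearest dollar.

Accumulation factor s(10|0.0441) = 12.236877; FV = 28250 × 12.236877 = 345,691.7794

C$345,692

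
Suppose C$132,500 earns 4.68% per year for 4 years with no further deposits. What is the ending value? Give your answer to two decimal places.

132,500 × (1+0.0468)^4 = 132,500 × 1.200756 = 159,100.2031

C$159,100.20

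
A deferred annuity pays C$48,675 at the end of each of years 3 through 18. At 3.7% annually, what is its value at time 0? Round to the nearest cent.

C$539,290.66

PV at t=2 (ordinary 16-year annuity): 48675 × a(16|0.037) = 48675 × 11.914462 = 579,936.4529
PV₀ = 579,936.4529 / (1+0.037)^2 = 579,936.4529 / 1.075369 = 539,290.6555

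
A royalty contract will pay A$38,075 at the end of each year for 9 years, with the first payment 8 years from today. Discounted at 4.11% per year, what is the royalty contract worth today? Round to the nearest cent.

A$212,480.46

PV at t=7 (ordinary 9-year annuity): 38075 × a(9|0.0411) = 38075 × 7.398202 = 281,686.5546
PV₀ = 281,686.5546 / (1+0.0411)^7 = 281,686.5546 / 1.325706 = 212,480.4574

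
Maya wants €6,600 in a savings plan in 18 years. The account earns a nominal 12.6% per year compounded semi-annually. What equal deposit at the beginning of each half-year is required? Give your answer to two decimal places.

i = 0.126/2 = 0.063 per half-year; n = 18·2 = 36.
FV-annuity factor × (1+i) = 135.318428; PMT = 6600 / 135.318428 = 48.7738

€48.77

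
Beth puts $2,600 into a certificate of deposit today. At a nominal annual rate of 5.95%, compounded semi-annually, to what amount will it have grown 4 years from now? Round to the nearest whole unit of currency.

$3,287

i = 0.0595/2 = 0.02975 per half-year; n = 4·2 = 8.
FV = 2,600 × (1 + 0.02975)^8 = 3,287.2123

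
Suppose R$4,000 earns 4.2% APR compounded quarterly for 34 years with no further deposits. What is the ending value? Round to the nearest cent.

R$16,557.67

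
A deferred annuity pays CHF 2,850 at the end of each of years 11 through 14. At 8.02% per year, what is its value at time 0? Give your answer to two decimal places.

CHF 4,362.31

Value one period before first payment (t=10): 2850 × [1 − (1+0.0802)^(−4)] / 0.0802 = 2850 × 3.310653 = 9,435.3607
Discount back 10 years: 9,435.3607 × (1+0.0802)^(−10) = 9,435.3607 × 0.462337 = 4,362.3126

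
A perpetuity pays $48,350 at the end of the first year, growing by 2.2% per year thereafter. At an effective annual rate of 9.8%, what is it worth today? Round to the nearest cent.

PV = D₁/(r − g) = 48350/(0.098 − 0.022) = 636,184.2105

$636,184.21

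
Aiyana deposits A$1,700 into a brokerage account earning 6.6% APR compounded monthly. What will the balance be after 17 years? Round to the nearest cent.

With 12 periods per year: i = 0.0055, n = 204.
FV = 1,700 × (1 + 0.0055)^204 = 5,204.6581

A$5,204.66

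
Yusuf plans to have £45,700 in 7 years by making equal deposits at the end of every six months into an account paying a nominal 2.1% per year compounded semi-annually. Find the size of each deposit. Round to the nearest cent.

With 2 periods per year: i = 0.0105, n = 14.
PMT = 45700 / ( [(1+0.0105)^14 − 1] / 0.0105 ) = 45700 / 14.996815 = 3,047.3138

£3,047.31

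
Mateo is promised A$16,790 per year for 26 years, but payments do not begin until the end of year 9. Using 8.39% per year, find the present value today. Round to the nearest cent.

PV at t=8 (ordinary 26-year annuity): 16790 × a(26|0.0839) = 16790 × 10.451653 = 175,483.2510
PV₀ = 175,483.2510 / (1+0.0839)^8 = 175,483.2510 / 1.905082 = 92,113.2151

A$92,113.22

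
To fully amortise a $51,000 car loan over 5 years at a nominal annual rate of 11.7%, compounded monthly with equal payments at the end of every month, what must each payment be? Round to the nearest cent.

$1,126.75

With 12 periods per year: i = 0.00975, n = 60.
PMT = 51000 / ( [1 − (1+0.00975)^(−60)] / 0.00975 ) = 51000 / 45.262908 = 1,126.7504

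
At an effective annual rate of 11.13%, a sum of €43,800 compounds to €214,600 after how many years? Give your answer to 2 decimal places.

(1+i)^n = 214600/43800 = 4.89954, so n = ln 4.89954 / ln 1.1113 = 15.0586 years

15.06 years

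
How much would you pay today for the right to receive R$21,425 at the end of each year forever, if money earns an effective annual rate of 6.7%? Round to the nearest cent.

R$319,776.12

PV = C/r = 21425/0.067 = 319,776.1194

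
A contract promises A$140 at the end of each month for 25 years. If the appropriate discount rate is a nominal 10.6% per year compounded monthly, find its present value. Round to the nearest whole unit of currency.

A$14,716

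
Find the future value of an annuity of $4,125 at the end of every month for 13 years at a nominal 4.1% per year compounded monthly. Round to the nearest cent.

$848,127.43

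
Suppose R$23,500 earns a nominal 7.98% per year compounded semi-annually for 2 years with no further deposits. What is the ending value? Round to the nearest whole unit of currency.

Periodic rate i = 0.0798/2 = 0.0399; n = 2 × 2 = 4 periods.
FV = 23,500 × (1 + 0.0399)^4 = 27,481.1040

R$27,481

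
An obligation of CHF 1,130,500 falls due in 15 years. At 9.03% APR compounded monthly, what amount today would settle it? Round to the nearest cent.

CHF 293,238.47

Periodic rate i = 0.0903/12 = 0.007525; n = 15 × 12 = 180 periods.
Discount factor = (1+0.007525)^(−180) = 0.259388; PV = 1,130,500 × 0.259388 = 293,238.4718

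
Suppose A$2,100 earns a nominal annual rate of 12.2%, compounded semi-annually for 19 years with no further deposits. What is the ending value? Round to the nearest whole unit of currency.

i = 0.122/2 = 0.061 per half-year; n = 19·2 = 38.
FV = PV·(1+i)^n = 2,100 × 9.488217 = 19,925.2548

A$19,925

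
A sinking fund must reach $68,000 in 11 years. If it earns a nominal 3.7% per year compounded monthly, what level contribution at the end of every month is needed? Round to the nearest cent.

$418.19

i = 0.037/12 = 0.00308333 per month; n = 11·12 = 132.
FV-annuity factor = 162.604443; PMT = 68000 / 162.604443 = 418.1928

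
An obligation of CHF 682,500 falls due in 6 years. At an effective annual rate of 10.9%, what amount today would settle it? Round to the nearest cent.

Discount factor = (1+0.109)^(−6) = 0.537540; PV = 682,500 × 0.537540 = 366,870.9960

CHF 366,871.00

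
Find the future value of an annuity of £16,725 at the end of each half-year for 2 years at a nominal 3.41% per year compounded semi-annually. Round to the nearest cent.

£68,630.50

With 2 periods per year: i = 0.01705, n = 4.
FV = PMT · [(1+i)^n − 1] / i = 16725 · 4.103468 = 68,630.4984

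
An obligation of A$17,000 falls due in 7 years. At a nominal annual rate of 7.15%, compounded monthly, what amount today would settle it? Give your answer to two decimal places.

A$10,321.18

Periodic rate i = 0.0715/12 = 0.00595833; n = 7 × 12 = 84 periods.
Discount factor = (1+0.00595833)^(−84) = 0.607128; PV = 17,000 × 0.607128 = 10,321.1844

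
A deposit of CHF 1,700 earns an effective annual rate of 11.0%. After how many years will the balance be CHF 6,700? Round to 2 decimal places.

13.14 years

(1+i)^n = 6700/1700 = 3.94118, so n = ln 3.94118 / ln 1.11 = 13.1418 years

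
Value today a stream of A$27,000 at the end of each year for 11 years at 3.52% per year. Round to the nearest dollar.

Annuity factor a(11|0.0352) = 8.991719; PV = 27000 × 8.991719 = 242,776.4238

A$242,776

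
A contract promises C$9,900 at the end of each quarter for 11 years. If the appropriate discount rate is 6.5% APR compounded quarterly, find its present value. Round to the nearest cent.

C$309,482.11

Periodic rate i = 0.065/4 = 0.01625; n = 11 × 4 = 44 periods.
PV = PMT · [1 − (1+i)^(−n)] / i = 9900 · 31.260819 = 309,482.1089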